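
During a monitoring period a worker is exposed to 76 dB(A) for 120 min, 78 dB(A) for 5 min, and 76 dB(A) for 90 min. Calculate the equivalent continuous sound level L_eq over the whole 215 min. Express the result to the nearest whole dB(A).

L_eq = 10·log₁₀[(1/T)·Σ tᵢ·10^(Lᵢ/10)] with T = 215 min.
Σ tᵢ·10^(Lᵢ/10) = 120·10^(76/10) + 5·10^(78/10) + 90·10^(76/10) = 8.676e+09.
L_eq = 10·log₁₀(8.676e+09/215) = 76.06 dB(A).

76 dB(A)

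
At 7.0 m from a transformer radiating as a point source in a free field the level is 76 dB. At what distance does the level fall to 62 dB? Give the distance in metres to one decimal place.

Point-source spreading drops the level by 20·log₁₀(r₂/r₁); inverting, r₂/r₁ = 10^(ΔL/20).
r₂ = 7.0·10^((76−62)/20) = 7.0·10^(14.0/20) = 35.08 m.

35.1 m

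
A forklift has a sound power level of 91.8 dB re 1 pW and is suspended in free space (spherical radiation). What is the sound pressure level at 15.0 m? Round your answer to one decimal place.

The power spreads over a sphere of area 4π·r², so L_p = L_w − 10·log₁₀(4π·r²).
4π·r² = 2827 m², 10·log₁₀ of that is 34.514 dB.
L_p = 91.8 − 34.514 = 57.29 dB.

57.3 dB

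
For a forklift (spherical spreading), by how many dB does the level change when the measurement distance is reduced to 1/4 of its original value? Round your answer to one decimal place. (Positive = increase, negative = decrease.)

With spherical spreading the level changes by −20·log₁₀(r₂/r₁).
ΔL = −20·log₁₀(0.25) = +12.04 dB.

+12.0 dB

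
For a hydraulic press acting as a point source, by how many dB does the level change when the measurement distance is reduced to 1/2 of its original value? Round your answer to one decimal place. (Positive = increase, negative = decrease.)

+6.0 dB

A point source loses 6 dB per doubling of distance; generally ΔL = −20·log₁₀(r₂/r₁).
ΔL = −20·log₁₀(0.5) = +6.02 dB.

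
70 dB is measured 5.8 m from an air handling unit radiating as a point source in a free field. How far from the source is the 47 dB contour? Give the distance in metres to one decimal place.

For a point source L₁ − L₂ = 20·log₁₀(r₂/r₁), so r₂ = r₁·10^((L₁−L₂)/20).
r₂ = 5.8·10^((70−47)/20) = 5.8·10^(23.0/20) = 81.93 m.

81.9 m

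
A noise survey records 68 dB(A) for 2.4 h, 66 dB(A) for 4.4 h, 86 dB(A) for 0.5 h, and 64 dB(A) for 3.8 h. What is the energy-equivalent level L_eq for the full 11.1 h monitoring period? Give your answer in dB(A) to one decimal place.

73.4 dB(A)

L_eq = 10·log₁₀[(1/T)·Σ tᵢ·10^(Lᵢ/10)] with T = 11.1 h.
Σ tᵢ·10^(Lᵢ/10) = 2.4·10^(68/10) + 4.4·10^(66/10) + 0.5·10^(86/10) + 3.8·10^(64/10) = 2.413e+08.
L_eq = 10·log₁₀(2.413e+08/11.1) = 73.37 dB(A).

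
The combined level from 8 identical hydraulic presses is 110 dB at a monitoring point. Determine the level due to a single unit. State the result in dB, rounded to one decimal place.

For N identical incoherent sources L_total = L₁ + 10·log₁₀ N, so L₁ = 110 − 10·log₁₀(8) = 110 − 9.031.

101.0 dB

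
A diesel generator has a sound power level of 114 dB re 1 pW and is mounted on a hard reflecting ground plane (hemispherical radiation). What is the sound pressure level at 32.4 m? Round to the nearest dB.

76 dB

L_p = L_w − 10·log₁₀(2π·r²) with r = 32.4 m.
2π·r² = 6596 m², 10·log₁₀ of that is 38.193 dB.
L_p = 114 − 38.193 = 75.81 dB.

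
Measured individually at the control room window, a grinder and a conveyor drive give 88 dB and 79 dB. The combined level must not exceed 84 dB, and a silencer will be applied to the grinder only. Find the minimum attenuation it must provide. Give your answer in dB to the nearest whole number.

Everything except the grinder sums to 10^(79/10) = 7.943e+07 in linear terms, 79.00 dB.
The limit corresponds to 10^(84/10) = 2.512e+08; subtracting the fixed part leaves 1.718e+08 for the grinder, i.e. 82.35 dB.
Required insertion loss = 88 − 82.35 = 5.65 dB.

6 dB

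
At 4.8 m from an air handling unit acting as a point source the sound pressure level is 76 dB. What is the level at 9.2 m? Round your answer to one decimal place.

70.3 dB

Spherical spreading from a point source gives a 20·log₁₀(r₂/r₁) drop.
L₂ = 76 − 20·log₁₀(9.2/4.8) = 76 − 5.651 = 70.35 dB.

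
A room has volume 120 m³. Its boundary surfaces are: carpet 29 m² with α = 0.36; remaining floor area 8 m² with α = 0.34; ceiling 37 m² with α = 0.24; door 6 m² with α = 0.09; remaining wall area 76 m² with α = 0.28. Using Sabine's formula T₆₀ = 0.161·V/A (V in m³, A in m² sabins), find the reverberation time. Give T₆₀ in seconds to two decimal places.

0.44 s

A = Σ Sᵢαᵢ = 29·0.36 + 8·0.34 + 37·0.24 + 6·0.09 + 76·0.28 = 43.86 m².
T₆₀ = 0.161·V/A = 0.161·120/43.86 = 0.440 s.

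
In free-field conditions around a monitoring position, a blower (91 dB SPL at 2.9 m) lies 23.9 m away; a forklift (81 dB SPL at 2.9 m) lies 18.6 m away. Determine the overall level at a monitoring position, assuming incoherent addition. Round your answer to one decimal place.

Apply inverse-square spreading to bring every level to the receiver, then sum 10^(L/10).
blower: 91 − 20·log₁₀(23.9/2.9) = 91 − 18.32 = 72.68 dB SPL.
forklift: 81 − 20·log₁₀(18.6/2.9) = 81 − 16.14 = 64.86 dB SPL.
Σ 10^(L/10) = 2.160e+07 → L_total = 10·log₁₀(2.160e+07) = 73.34 dB SPL.

73.3 dB SPL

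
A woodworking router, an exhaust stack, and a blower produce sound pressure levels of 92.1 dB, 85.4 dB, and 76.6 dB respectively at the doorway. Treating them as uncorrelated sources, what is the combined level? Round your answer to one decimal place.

93.0 dB

For uncorrelated sources the intensities add, so convert each level to linear form, sum, and take 10·log₁₀ of the total.
Σ 10^(L/10) = 10^(92.1/10) + 10^(85.4/10) + 10^(76.6/10) = 2.014e+09.
L_total = 10·log₁₀(2.014e+09) = 93.04 dB.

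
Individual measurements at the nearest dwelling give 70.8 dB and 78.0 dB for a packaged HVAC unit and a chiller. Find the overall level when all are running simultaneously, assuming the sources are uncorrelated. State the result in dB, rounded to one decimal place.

For uncorrelated sources the intensities add, so convert each level to linear form, sum, and take 10·log₁₀ of the total.
Σ 10^(L/10) = 10^(70.8/10) + 10^(78.0/10) = 7.512e+07.
L_total = 10·log₁₀(7.512e+07) = 78.76 dB.

78.8 dB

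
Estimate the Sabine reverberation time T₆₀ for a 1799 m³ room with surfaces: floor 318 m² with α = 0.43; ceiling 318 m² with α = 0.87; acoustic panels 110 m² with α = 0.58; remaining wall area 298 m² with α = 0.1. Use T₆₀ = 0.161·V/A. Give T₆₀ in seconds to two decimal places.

0.57 s

Summing Sᵢαᵢ: 318·0.43 + 318·0.87 + 110·0.58 + 298·0.1 = 507.00 m².
T₆₀ = 0.161·V/A = 0.161·1799/507.00 = 0.571 s.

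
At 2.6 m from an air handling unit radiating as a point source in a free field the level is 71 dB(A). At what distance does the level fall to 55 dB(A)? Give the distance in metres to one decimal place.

The 16.0 dB drop corresponds to a distance ratio of 10^(16.0/20) for a point source.
r₂ = 2.6·10^((71−55)/20) = 2.6·10^(16.0/20) = 16.40 m.

16.4 m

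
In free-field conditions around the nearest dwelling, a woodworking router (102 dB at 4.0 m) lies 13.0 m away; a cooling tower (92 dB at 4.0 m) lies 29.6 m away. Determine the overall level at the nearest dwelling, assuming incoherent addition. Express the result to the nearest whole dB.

First find each source's level at the receiver (point-source: −20·log₁₀(r/r_ref)), then combine on an intensity basis.
woodworking router: 102 − 20·log₁₀(13.0/4.0) = 102 − 10.24 = 91.76 dB.
cooling tower: 92 − 20·log₁₀(29.6/4.0) = 92 − 17.38 = 74.62 dB.
Σ 10^(L/10) = 1.529e+09 → L_total = 10·log₁₀(1.529e+09) = 91.85 dB.

92 dB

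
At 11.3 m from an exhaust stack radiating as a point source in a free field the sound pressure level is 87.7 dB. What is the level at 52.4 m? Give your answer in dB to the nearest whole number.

74 dB

Point-source attenuation: ΔL = 20·log₁₀(r₂/r₁) = 20·log₁₀(52.4/11.3) = 13.325 dB.
L₂ = 87.7 − 20·log₁₀(52.4/11.3) = 87.7 − 13.325 = 74.37 dB.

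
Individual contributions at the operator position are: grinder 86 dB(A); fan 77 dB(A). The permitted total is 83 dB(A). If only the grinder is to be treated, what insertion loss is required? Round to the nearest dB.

4 dB

Fixed contribution from the other source: Σ 10^(L/10) = 10^(77/10) = 5.012e+07 (77.00 dB(A)).
To meet 83 dB(A) overall, the treated grinder may contribute at most 10^(83/10) − 5.012e+07 = 1.494e+08, i.e. 81.74 dB(A).
Required insertion loss = 86 − 81.74 = 4.26 dB.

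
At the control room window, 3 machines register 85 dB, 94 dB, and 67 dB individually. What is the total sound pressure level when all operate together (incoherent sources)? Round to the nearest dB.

Incoherent sources combine by intensity addition: L_total = 10·log₁₀(Σ 10^(L_i/10)).
Σ 10^(L/10) = 10^(85/10) + 10^(94/10) + 10^(67/10) = 2.833e+09.
L_total = 10·log₁₀(2.833e+09) = 94.52 dB.

95 dB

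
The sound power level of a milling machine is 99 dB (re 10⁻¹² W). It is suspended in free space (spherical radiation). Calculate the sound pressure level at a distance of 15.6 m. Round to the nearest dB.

64 dB

Free-field spherical radiation: L_p = L_w − 10·log₁₀(4π·r²), r = 15.6 m.
4π·r² = 3058 m², 10·log₁₀ of that is 34.855 dB.
L_p = 99 − 34.855 = 64.15 dB.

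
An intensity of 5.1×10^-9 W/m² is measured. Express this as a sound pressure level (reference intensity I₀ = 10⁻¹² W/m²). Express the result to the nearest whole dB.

Dividing by I₀ shifts the exponent by 12: I/I₀ = 5.1×10^3.
L = 10·(0.7076 + 3) = 37.08 dB.

37 dB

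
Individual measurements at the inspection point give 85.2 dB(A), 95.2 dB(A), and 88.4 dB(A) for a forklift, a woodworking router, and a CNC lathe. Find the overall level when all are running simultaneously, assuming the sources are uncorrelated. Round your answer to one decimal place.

96.4 dB(A)

For uncorrelated sources the intensities add, so convert each level to linear form, sum, and take 10·log₁₀ of the total.
Σ 10^(L/10) = 10^(85.2/10) + 10^(95.2/10) + 10^(88.4/10) = 4.334e+09.
L_total = 10·log₁₀(4.334e+09) = 96.37 dB(A).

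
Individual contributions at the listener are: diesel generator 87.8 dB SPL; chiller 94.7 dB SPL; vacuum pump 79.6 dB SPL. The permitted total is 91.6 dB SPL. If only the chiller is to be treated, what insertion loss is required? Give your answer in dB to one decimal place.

Fixed contribution from the other sources: Σ 10^(L/10) = 10^(87.8/10) + 10^(79.6/10) = 6.938e+08 (88.41 dB SPL).
The limit corresponds to 10^(91.6/10) = 1.445e+09; subtracting the fixed part leaves 7.517e+08 for the chiller, i.e. 88.76 dB SPL.
Required insertion loss = 94.7 − 88.76 = 5.94 dB.

5.9 dB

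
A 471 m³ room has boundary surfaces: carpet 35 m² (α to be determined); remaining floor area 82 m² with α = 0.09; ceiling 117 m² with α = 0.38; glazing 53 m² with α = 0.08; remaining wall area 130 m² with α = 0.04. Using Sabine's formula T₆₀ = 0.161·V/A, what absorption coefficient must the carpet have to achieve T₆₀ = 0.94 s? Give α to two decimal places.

From T₆₀ = 0.161·V/A, the target T₆₀ = 0.94 s needs A = 0.161·471/0.94 = 80.67 m².
Absorption from the other surfaces = 82·0.09 + 117·0.38 + 53·0.08 + 130·0.04 = 61.28 m², so the carpet must supply 19.39 m² over 35 m².
α = 19.39/35 = 0.554.

0.55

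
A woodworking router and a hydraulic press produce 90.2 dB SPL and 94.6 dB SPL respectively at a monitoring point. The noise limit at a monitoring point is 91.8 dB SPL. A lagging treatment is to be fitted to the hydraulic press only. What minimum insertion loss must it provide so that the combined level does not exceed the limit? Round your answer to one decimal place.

The untreated sources together contribute 10^(90.2/10) = 1.047e+09, i.e. 90.20 dB SPL.
To meet 91.8 dB SPL overall, the treated hydraulic press may contribute at most 10^(91.8/10) − 1.047e+09 = 4.664e+08, i.e. 86.69 dB SPL.
So the hydraulic press must be reduced from 94.6 to 86.69 dB SPL: IL = 7.91 dB.

7.9 dB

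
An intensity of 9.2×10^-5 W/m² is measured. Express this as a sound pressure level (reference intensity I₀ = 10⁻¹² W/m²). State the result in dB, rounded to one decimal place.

Dividing by I₀ shifts the exponent by 12: I/I₀ = 9.2×10^7.
L = 10·(0.9638 + 7) = 79.64 dB.

79.6 dB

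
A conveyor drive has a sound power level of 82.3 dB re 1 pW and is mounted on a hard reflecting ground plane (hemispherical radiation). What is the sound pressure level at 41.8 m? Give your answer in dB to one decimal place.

The power spreads over a hemisphere of area 2π·r², so L_p = L_w − 10·log₁₀(2π·r²).
2π·r² = 1.098e+04 m², 10·log₁₀ of that is 40.405 dB.
L_p = 82.3 − 40.405 = 41.89 dB.

41.9 dB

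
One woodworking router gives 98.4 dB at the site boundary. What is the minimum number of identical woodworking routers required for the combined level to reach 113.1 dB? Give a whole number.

30

The shortfall is 113.1 − 98.4 = 14.7 dB, and N units add 10·log₁₀ N, so need 10·log₁₀ N ≥ 14.7.
N ≥ 10^(14.7/10) = 29.512, so N = 30.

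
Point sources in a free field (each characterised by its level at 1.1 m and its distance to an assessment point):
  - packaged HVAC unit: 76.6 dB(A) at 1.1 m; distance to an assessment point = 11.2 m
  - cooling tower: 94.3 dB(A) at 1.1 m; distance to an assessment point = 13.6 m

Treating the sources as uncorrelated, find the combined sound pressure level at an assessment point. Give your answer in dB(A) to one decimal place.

72.6 dB(A)

Propagate each source to the receiver with L = L_ref − 20·log₁₀(r/r_ref), then add intensities.
packaged HVAC unit: 76.6 − 20·log₁₀(11.2/1.1) = 76.6 − 20.16 = 56.44 dB(A).
cooling tower: 94.3 − 20·log₁₀(13.6/1.1) = 94.3 − 21.84 = 72.46 dB(A).
Σ 10^(L/10) = 1.805e+07 → L_total = 10·log₁₀(1.805e+07) = 72.56 dB(A).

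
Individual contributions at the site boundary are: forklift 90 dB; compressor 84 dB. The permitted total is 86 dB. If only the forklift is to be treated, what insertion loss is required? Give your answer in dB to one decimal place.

8.3 dB

Fixed contribution from the other source: Σ 10^(L/10) = 10^(84/10) = 2.512e+08 (84.00 dB).
To meet 86 dB overall, the treated forklift may contribute at most 10^(86/10) − 2.512e+08 = 1.469e+08, i.e. 81.67 dB.
Required insertion loss = 90 − 81.67 = 8.33 dB.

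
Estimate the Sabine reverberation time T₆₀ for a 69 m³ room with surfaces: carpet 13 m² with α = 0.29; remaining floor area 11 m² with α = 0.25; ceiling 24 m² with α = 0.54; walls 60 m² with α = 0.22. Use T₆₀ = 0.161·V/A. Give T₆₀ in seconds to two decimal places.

A = Σ Sᵢαᵢ = 13·0.29 + 11·0.25 + 24·0.54 + 60·0.22 = 32.68 m².
T₆₀ = 0.161 × 69 / 32.68 = 0.340 s.

0.34 s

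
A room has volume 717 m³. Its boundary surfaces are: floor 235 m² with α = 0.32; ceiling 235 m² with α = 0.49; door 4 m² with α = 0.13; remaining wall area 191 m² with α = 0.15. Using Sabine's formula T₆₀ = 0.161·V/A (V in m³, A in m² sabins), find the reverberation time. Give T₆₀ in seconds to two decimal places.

Total absorption A = 235·0.32 + 235·0.49 + 4·0.13 + 191·0.15 = 219.52 m² sabins.
T₆₀ = 0.161·V/A = 0.161·717/219.52 = 0.526 s.

0.53 s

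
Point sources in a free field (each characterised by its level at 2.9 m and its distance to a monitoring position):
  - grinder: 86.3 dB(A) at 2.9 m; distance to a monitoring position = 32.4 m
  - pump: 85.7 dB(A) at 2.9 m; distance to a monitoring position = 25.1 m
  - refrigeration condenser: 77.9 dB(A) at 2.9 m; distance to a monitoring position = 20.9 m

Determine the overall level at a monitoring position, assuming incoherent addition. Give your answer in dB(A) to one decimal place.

69.8 dB(A)

Propagate each source to the receiver with L = L_ref − 20·log₁₀(r/r_ref), then add intensities.
grinder: 86.3 − 20·log₁₀(32.4/2.9) = 86.3 − 20.96 = 65.34 dB(A).
pump: 85.7 − 20·log₁₀(25.1/2.9) = 85.7 − 18.75 = 66.95 dB(A).
refrigeration condenser: 77.9 − 20·log₁₀(20.9/2.9) = 77.9 − 17.15 = 60.75 dB(A).
Σ 10^(L/10) = 9.564e+06 → L_total = 10·log₁₀(9.564e+06) = 69.81 dB(A).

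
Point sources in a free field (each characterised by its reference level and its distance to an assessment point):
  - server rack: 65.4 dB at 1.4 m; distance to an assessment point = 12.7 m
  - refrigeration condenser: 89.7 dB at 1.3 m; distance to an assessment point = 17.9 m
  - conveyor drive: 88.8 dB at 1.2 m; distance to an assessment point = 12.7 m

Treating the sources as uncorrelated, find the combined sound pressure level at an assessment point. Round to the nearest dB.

Propagate each source to the receiver with L = L_ref − 20·log₁₀(r/r_ref), then add intensities.
server rack: 65.4 − 20·log₁₀(12.7/1.4) = 65.4 − 19.15 = 46.25 dB.
refrigeration condenser: 89.7 − 20·log₁₀(17.9/1.3) = 89.7 − 22.78 = 66.92 dB.
conveyor drive: 88.8 − 20·log₁₀(12.7/1.2) = 88.8 − 20.49 = 68.31 dB.
Σ 10^(L/10) = 1.174e+07 → L_total = 10·log₁₀(1.174e+07) = 70.70 dB.

71 dB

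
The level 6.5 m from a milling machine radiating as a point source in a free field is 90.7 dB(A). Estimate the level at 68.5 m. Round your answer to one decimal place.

70.2 dB(A)

Point-source attenuation: ΔL = 20·log₁₀(r₂/r₁) = 20·log₁₀(68.5/6.5) = 20.456 dB.
L₂ = 90.7 − 20·log₁₀(68.5/6.5) = 90.7 − 20.456 = 70.24 dB(A).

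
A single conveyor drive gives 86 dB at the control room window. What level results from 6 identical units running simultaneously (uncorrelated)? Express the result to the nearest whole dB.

94 dB

N identical incoherent sources raise the level by 10·log₁₀ N.
L_total = 86 + 10·log₁₀(6) = 86 + 7.782 = 93.78 dB.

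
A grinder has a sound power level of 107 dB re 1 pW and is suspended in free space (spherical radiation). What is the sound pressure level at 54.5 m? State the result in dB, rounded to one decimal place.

L_p = L_w − 10·log₁₀(4π·r²) with r = 54.5 m.
4π·r² = 3.733e+04 m², 10·log₁₀ of that is 45.720 dB.
L_p = 107 − 45.720 = 61.28 dB.

61.3 dB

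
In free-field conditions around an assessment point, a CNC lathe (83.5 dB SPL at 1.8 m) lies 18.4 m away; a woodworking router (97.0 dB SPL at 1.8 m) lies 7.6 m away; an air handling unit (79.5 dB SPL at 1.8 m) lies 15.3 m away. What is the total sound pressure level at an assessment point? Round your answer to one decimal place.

Apply inverse-square spreading to bring every level to the receiver, then sum 10^(L/10).
CNC lathe: 83.5 − 20·log₁₀(18.4/1.8) = 83.5 − 20.19 = 63.31 dB SPL.
woodworking router: 97.0 − 20·log₁₀(7.6/1.8) = 97.0 − 12.51 = 84.49 dB SPL.
air handling unit: 79.5 − 20·log₁₀(15.3/1.8) = 79.5 − 18.59 = 60.91 dB SPL.
Σ 10^(L/10) = 2.845e+08 → L_total = 10·log₁₀(2.845e+08) = 84.54 dB SPL.

84.5 dB SPL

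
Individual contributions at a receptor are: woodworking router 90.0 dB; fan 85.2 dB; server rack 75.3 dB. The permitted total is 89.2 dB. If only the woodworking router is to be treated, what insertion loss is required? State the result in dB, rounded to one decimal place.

Everything except the woodworking router sums to 10^(85.2/10) + 10^(75.3/10) = 3.650e+08 in linear terms, 85.62 dB.
The limit corresponds to 10^(89.2/10) = 8.318e+08; subtracting the fixed part leaves 4.667e+08 for the woodworking router, i.e. 86.69 dB.
So the woodworking router must be reduced from 90.0 to 86.69 dB: IL = 3.31 dB.

3.3 dB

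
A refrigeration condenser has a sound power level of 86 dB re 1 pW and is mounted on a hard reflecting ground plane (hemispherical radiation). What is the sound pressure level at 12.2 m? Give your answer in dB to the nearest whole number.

56 dB

The power spreads over a hemisphere of area 2π·r², so L_p = L_w − 10·log₁₀(2π·r²).
2π·r² = 935.2 m², 10·log₁₀ of that is 29.709 dB.
L_p = 86 − 29.709 = 56.29 dB.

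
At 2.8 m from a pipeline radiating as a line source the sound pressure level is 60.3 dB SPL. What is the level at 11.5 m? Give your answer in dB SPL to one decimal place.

54.2 dB SPL

Cylindrical spreading from a line source gives a 10·log₁₀(r₂/r₁) drop.
L₂ = 60.3 − 10·log₁₀(11.5/2.8) = 60.3 − 6.135 = 54.16 dB SPL.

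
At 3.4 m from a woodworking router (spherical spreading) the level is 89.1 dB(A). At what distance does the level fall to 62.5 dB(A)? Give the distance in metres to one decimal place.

The 26.6 dB drop corresponds to a distance ratio of 10^(26.6/20) for a point source.
r₂ = 3.4·10^((89.1−62.5)/20) = 3.4·10^(26.6/20) = 72.69 m.

72.7 m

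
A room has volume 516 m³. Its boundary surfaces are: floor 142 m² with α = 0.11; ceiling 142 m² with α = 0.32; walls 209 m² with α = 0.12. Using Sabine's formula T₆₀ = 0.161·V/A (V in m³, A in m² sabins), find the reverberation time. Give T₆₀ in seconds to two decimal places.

Summing Sᵢαᵢ: 142·0.11 + 142·0.32 + 209·0.12 = 86.14 m².
T₆₀ = 0.161 × 516 / 86.14 = 0.964 s.

0.96 s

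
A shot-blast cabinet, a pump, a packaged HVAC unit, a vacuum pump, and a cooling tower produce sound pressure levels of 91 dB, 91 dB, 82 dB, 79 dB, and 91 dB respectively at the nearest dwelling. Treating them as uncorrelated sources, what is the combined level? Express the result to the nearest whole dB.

For uncorrelated sources the intensities add, so convert each level to linear form, sum, and take 10·log₁₀ of the total.
Σ 10^(L/10) = 10^(91/10) + 10^(91/10) + 10^(82/10) + 10^(79/10) + 10^(91/10) = 4.015e+09.
L_total = 10·log₁₀(4.015e+09) = 96.04 dB.

96 dB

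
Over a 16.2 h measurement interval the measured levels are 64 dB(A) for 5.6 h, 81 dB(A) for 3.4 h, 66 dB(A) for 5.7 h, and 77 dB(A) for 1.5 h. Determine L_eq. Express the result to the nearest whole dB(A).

The energy average is taken in the linear domain: L_eq = 10·log₁₀[(Σ tᵢ·10^(Lᵢ/10))/T], T = 16.2 h.
Σ tᵢ·10^(Lᵢ/10) = 5.6·10^(64/10) + 3.4·10^(81/10) + 5.7·10^(66/10) + 1.5·10^(77/10) = 5.400e+08.
L_eq = 10·log₁₀(5.400e+08/16.2) = 75.23 dB(A).

75 dB(A)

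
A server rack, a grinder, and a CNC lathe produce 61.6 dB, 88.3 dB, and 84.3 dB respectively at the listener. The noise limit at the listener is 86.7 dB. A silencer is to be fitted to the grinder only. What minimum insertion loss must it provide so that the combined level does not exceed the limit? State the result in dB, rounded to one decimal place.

The untreated sources together contribute 10^(61.6/10) + 10^(84.3/10) = 2.706e+08, i.e. 84.32 dB.
The limit corresponds to 10^(86.7/10) = 4.677e+08; subtracting the fixed part leaves 1.971e+08 for the grinder, i.e. 82.95 dB.
Required insertion loss = 88.3 − 82.95 = 5.35 dB.

5.4 dB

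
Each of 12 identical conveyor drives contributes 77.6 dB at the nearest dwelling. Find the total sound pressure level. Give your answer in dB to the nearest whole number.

88 dB

N identical incoherent sources raise the level by 10·log₁₀ N.
L_total = 77.6 + 10·log₁₀(12) = 77.6 + 10.792 = 88.39 dB.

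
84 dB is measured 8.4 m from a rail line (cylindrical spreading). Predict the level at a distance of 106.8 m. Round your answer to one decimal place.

73.0 dB

For a line source, L₂ = L₁ − 10·log₁₀(r₂/r₁).
L₂ = 84 − 10·log₁₀(106.8/8.4) = 84 − 11.043 = 72.96 dB.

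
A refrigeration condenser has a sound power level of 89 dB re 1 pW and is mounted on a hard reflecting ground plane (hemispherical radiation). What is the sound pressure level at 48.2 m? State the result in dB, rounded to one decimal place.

47.4 dB

Free-field hemispherical radiation: L_p = L_w − 10·log₁₀(2π·r²), r = 48.2 m.
2π·r² = 1.46e+04 m², 10·log₁₀ of that is 41.643 dB.
L_p = 89 − 41.643 = 47.36 dB.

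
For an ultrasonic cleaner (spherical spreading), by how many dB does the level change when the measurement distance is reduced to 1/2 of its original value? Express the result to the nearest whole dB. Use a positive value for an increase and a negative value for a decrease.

Point-source spreading: ΔL = −20·log₁₀(r₂/r₁).
ΔL = −20·log₁₀(0.5) = +6.02 dB.

+6 dB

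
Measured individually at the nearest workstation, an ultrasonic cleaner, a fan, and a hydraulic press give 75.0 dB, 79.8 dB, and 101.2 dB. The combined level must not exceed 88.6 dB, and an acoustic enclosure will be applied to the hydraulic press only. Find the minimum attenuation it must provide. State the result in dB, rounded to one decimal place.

Fixed contribution from the other sources: Σ 10^(L/10) = 10^(75.0/10) + 10^(79.8/10) = 1.271e+08 (81.04 dB).
To meet 88.6 dB overall, the treated hydraulic press may contribute at most 10^(88.6/10) − 1.271e+08 = 5.973e+08, i.e. 87.76 dB.
So the hydraulic press must be reduced from 101.2 to 87.76 dB: IL = 13.44 dB.

13.4 dB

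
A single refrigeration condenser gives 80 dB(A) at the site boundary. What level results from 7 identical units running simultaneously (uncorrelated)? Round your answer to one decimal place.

With 7 equal, uncorrelated contributions the intensity is 7× that of one unit, giving a rise of 10·log₁₀ 7.
L_total = 80 + 10·log₁₀(7) = 80 + 8.451 = 88.45 dB(A).

88.5 dB(A)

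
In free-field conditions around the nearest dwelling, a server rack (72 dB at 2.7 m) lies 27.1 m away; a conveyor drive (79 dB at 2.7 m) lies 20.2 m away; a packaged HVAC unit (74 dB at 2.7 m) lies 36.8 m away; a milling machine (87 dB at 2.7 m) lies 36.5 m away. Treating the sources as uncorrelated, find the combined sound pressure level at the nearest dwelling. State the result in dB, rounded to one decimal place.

First find each source's level at the receiver (point-source: −20·log₁₀(r/r_ref)), then combine on an intensity basis.
server rack: 72 − 20·log₁₀(27.1/2.7) = 72 − 20.03 = 51.97 dB.
conveyor drive: 79 − 20·log₁₀(20.2/2.7) = 79 − 17.48 = 61.52 dB.
packaged HVAC unit: 74 − 20·log₁₀(36.8/2.7) = 74 − 22.69 = 51.31 dB.
milling machine: 87 − 20·log₁₀(36.5/2.7) = 87 − 22.62 = 64.38 dB.
Σ 10^(L/10) = 4.454e+06 → L_total = 10·log₁₀(4.454e+06) = 66.49 dB.

66.5 dB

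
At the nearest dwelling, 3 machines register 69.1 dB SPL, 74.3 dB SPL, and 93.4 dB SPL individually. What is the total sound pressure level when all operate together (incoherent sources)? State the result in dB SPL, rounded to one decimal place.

93.5 dB SPL

Incoherent sources combine by intensity addition: L_total = 10·log₁₀(Σ 10^(L_i/10)).
Σ 10^(L/10) = 10^(69.1/10) + 10^(74.3/10) + 10^(93.4/10) = 2.223e+09.
L_total = 10·log₁₀(2.223e+09) = 93.47 dB SPL.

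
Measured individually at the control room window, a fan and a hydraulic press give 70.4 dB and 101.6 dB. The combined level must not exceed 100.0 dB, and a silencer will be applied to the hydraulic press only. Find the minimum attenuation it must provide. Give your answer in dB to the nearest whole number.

2 dB

Fixed contribution from the other source: Σ 10^(L/10) = 10^(70.4/10) = 1.096e+07 (70.40 dB).
The limit corresponds to 10^(100.0/10) = 1.000e+10; subtracting the fixed part leaves 9.989e+09 for the hydraulic press, i.e. 100.00 dB.
So the hydraulic press must be reduced from 101.6 to 100.00 dB: IL = 1.60 dB.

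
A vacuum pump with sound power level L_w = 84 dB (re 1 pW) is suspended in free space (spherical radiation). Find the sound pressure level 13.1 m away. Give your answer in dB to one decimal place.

50.7 dB

Free-field spherical radiation: L_p = L_w − 10·log₁₀(4π·r²), r = 13.1 m.
4π·r² = 2157 m², 10·log₁₀ of that is 33.338 dB.
L_p = 84 − 33.338 = 50.66 dB.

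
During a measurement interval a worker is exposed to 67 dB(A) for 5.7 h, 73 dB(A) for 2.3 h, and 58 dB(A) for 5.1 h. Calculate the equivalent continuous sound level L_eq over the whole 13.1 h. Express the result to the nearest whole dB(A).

L_eq = 10·log₁₀[(1/T)·Σ tᵢ·10^(Lᵢ/10)] with T = 13.1 h.
Σ tᵢ·10^(Lᵢ/10) = 5.7·10^(67/10) + 2.3·10^(73/10) + 5.1·10^(58/10) = 7.768e+07.
L_eq = 10·log₁₀(7.768e+07/13.1) = 67.73 dB(A).

68 dB(A)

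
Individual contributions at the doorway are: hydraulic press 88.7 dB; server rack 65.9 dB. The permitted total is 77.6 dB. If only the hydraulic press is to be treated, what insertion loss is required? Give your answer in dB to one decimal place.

Fixed contribution from the other source: Σ 10^(L/10) = 10^(65.9/10) = 3.890e+06 (65.90 dB).
The limit corresponds to 10^(77.6/10) = 5.754e+07; subtracting the fixed part leaves 5.365e+07 for the hydraulic press, i.e. 77.30 dB.
So the hydraulic press must be reduced from 88.7 to 77.30 dB: IL = 11.40 dB.

11.4 dB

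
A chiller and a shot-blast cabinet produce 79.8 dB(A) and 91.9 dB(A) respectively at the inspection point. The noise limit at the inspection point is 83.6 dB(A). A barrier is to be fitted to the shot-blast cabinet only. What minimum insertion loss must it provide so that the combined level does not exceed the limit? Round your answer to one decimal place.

10.6 dB

Fixed contribution from the other source: Σ 10^(L/10) = 10^(79.8/10) = 9.550e+07 (79.80 dB(A)).
To meet 83.6 dB(A) overall, the treated shot-blast cabinet may contribute at most 10^(83.6/10) − 9.550e+07 = 1.336e+08, i.e. 81.26 dB(A).
So the shot-blast cabinet must be reduced from 91.9 to 81.26 dB(A): IL = 10.64 dB.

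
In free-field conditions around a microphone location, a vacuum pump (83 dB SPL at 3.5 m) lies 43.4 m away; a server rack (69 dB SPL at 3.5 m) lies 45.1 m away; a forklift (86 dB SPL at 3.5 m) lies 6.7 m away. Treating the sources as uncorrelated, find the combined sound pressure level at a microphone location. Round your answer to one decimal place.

First find each source's level at the receiver (point-source: −20·log₁₀(r/r_ref)), then combine on an intensity basis.
vacuum pump: 83 − 20·log₁₀(43.4/3.5) = 83 − 21.87 = 61.13 dB SPL.
server rack: 69 − 20·log₁₀(45.1/3.5) = 69 − 22.20 = 46.80 dB SPL.
forklift: 86 − 20·log₁₀(6.7/3.5) = 86 − 5.64 = 80.36 dB SPL.
Σ 10^(L/10) = 1.100e+08 → L_total = 10·log₁₀(1.100e+08) = 80.41 dB SPL.

80.4 dB SPL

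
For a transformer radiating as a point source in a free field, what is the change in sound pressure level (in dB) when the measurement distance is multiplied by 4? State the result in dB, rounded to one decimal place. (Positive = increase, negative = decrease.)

-12.0 dB

Point-source spreading: ΔL = −20·log₁₀(r₂/r₁).
ΔL = −20·log₁₀(4) = -12.04 dB.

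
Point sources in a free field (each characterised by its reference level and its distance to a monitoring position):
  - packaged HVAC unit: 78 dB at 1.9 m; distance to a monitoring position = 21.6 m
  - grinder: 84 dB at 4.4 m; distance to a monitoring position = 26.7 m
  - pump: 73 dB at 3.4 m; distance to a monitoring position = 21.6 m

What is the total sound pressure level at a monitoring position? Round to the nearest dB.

69 dB

Propagate each source to the receiver with L = L_ref − 20·log₁₀(r/r_ref), then add intensities.
packaged HVAC unit: 78 − 20·log₁₀(21.6/1.9) = 78 − 21.11 = 56.89 dB.
grinder: 84 − 20·log₁₀(26.7/4.4) = 84 − 15.66 = 68.34 dB.
pump: 73 − 20·log₁₀(21.6/3.4) = 73 − 16.06 = 56.94 dB.
Σ 10^(L/10) = 7.804e+06 → L_total = 10·log₁₀(7.804e+06) = 68.92 dB.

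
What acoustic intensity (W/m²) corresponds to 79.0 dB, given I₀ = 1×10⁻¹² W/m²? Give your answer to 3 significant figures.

I/I₀ = 10^(79.0/10) = 7.943e+07, so I = 7.943e+07 × 10⁻¹² W/m².

7.94e-05 W/m²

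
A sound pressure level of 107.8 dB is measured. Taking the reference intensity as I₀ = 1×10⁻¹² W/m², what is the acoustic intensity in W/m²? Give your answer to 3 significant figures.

L = 10·log₁₀(I/I₀) ⇒ I = I₀·10^(L/10) = 10⁻¹² × 10^10.78.

0.0603 W/m²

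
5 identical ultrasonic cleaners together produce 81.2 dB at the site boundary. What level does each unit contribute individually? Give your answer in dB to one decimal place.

5 equal contributions raise the level by 10·log₁₀ 5 = 6.990 dB, so each unit alone gives 81.2 − 6.990.

74.2 dB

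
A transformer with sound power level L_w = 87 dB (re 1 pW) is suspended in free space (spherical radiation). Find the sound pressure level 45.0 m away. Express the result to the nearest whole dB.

43 dB

Free-field spherical radiation: L_p = L_w − 10·log₁₀(4π·r²), r = 45.0 m.
4π·r² = 2.545e+04 m², 10·log₁₀ of that is 44.056 dB.
L_p = 87 − 44.056 = 42.94 dB.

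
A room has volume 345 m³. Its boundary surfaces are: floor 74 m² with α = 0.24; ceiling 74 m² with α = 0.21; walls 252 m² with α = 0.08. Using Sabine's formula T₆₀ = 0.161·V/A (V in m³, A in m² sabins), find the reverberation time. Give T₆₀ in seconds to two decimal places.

A = Σ Sᵢαᵢ = 74·0.24 + 74·0.21 + 252·0.08 = 53.46 m².
T₆₀ = 0.161 × 345 / 53.46 = 1.039 s.

1.04 s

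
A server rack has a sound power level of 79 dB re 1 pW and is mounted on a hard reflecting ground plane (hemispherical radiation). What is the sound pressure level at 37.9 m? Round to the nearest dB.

The power spreads over a hemisphere of area 2π·r², so L_p = L_w − 10·log₁₀(2π·r²).
2π·r² = 9025 m², 10·log₁₀ of that is 39.555 dB.
L_p = 79 − 39.555 = 39.45 dB.

39 dB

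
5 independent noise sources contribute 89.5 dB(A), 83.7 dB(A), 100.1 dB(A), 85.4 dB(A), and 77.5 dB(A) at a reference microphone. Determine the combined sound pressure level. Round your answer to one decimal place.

100.7 dB(A)

Incoherent sources combine by intensity addition: L_total = 10·log₁₀(Σ 10^(L_i/10)).
Σ 10^(L/10) = 10^(89.5/10) + 10^(83.7/10) + 10^(100.1/10) + 10^(85.4/10) + 10^(77.5/10) = 1.176e+10.
L_total = 10·log₁₀(1.176e+10) = 100.70 dB(A).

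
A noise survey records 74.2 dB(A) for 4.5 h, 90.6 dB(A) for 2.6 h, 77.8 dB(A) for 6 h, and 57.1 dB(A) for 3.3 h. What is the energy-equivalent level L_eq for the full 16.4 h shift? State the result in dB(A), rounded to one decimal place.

L_eq = 10·log₁₀[(1/T)·Σ tᵢ·10^(Lᵢ/10)] with T = 16.4 h.
Σ tᵢ·10^(Lᵢ/10) = 4.5·10^(74.2/10) + 2.6·10^(90.6/10) + 6·10^(77.8/10) + 3.3·10^(57.1/10) = 3.467e+09.
L_eq = 10·log₁₀(3.467e+09/16.4) = 83.25 dB(A).

83.3 dB(A)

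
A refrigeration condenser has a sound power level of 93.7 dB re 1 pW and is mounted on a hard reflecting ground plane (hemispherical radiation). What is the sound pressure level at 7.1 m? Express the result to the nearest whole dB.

69 dB

L_p = L_w − 10·log₁₀(2π·r²) with r = 7.1 m.
2π·r² = 316.7 m², 10·log₁₀ of that is 25.007 dB.
L_p = 93.7 − 25.007 = 68.69 dB.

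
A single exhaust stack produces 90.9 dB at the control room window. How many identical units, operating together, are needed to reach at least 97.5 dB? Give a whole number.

5

Need L₁ + 10·log₁₀ N ≥ 97.5, i.e. log₁₀ N ≥ 0.66.
N ≥ 10^(6.6/10) = 4.571, so N = 5.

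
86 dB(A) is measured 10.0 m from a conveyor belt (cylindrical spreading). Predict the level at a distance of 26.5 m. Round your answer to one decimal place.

For a line source, L₂ = L₁ − 10·log₁₀(r₂/r₁).
L₂ = 86 − 10·log₁₀(26.5/10.0) = 86 − 4.232 = 81.77 dB(A).

81.8 dB(A)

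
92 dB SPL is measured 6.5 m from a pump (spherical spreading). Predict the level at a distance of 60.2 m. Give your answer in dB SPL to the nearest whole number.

73 dB SPL

For a point source, L₂ = L₁ − 20·log₁₀(r₂/r₁).
L₂ = 92 − 20·log₁₀(60.2/6.5) = 92 − 19.334 = 72.67 dB SPL.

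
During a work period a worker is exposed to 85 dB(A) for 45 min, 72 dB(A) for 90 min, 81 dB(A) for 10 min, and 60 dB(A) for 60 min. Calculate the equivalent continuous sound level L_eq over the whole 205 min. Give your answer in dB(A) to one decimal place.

Weight each interval's intensity by its duration and average over T = 205 min:
Σ tᵢ·10^(Lᵢ/10) = 45·10^(85/10) + 90·10^(72/10) + 10·10^(81/10) + 60·10^(60/10) = 1.698e+10.
L_eq = 10·log₁₀(1.698e+10/205) = 79.18 dB(A).

79.2 dB(A)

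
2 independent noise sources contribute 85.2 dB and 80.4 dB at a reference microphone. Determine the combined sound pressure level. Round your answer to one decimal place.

For uncorrelated sources the intensities add, so convert each level to linear form, sum, and take 10·log₁₀ of the total.
Σ 10^(L/10) = 10^(85.2/10) + 10^(80.4/10) = 4.408e+08.
L_total = 10·log₁₀(4.408e+08) = 86.44 dB.

86.4 dB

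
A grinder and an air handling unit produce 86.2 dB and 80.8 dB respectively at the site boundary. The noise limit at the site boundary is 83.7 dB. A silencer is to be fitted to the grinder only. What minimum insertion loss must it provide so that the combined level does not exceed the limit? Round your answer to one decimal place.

The untreated sources together contribute 10^(80.8/10) = 1.202e+08, i.e. 80.80 dB.
To meet 83.7 dB overall, the treated grinder may contribute at most 10^(83.7/10) − 1.202e+08 = 1.142e+08, i.e. 80.58 dB.
So the grinder must be reduced from 86.2 to 80.58 dB: IL = 5.62 dB.

5.6 dB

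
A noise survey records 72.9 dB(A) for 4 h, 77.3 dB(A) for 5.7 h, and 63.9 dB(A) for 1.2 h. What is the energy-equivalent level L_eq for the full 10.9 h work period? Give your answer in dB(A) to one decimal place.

75.5 dB(A)

The energy average is taken in the linear domain: L_eq = 10·log₁₀[(Σ tᵢ·10^(Lᵢ/10))/T], T = 10.9 h.
Σ tᵢ·10^(Lᵢ/10) = 4·10^(72.9/10) + 5.7·10^(77.3/10) + 1.2·10^(63.9/10) = 3.870e+08.
L_eq = 10·log₁₀(3.870e+08/10.9) = 75.50 dB(A).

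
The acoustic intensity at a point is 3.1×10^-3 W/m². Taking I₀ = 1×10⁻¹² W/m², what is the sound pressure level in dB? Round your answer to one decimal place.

Dividing by I₀ shifts the exponent by 12: I/I₀ = 3.1×10^9.
L = 10·(0.4914 + 9) = 94.91 dB.

94.9 dB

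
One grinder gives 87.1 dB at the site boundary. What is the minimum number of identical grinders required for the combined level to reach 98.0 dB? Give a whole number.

13

N identical sources give L₁ + 10·log₁₀ N, so require 10·log₁₀ N ≥ 98.0 − 87.1 = 10.9 dB.
N ≥ 10^(10.9/10) = 12.303, so N = 13.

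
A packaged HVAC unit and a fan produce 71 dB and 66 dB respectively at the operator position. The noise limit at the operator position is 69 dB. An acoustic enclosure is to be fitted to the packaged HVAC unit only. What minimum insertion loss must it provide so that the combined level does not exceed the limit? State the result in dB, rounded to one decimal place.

5.0 dB

Fixed contribution from the other source: Σ 10^(L/10) = 10^(66/10) = 3.981e+06 (66.00 dB).
The limit corresponds to 10^(69/10) = 7.943e+06; subtracting the fixed part leaves 3.962e+06 for the packaged HVAC unit, i.e. 65.98 dB.
Required insertion loss = 71 − 65.98 = 5.02 dB.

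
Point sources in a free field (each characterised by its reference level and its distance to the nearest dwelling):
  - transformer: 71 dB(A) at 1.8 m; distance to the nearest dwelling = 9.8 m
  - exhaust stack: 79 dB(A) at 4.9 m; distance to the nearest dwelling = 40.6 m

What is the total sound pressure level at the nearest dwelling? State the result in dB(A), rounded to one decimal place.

62.0 dB(A)

Propagate each source to the receiver with L = L_ref − 20·log₁₀(r/r_ref), then add intensities.
transformer: 71 − 20·log₁₀(9.8/1.8) = 71 − 14.72 = 56.28 dB(A).
exhaust stack: 79 − 20·log₁₀(40.6/4.9) = 79 − 18.37 = 60.63 dB(A).
Σ 10^(L/10) = 1.582e+06 → L_total = 10·log₁₀(1.582e+06) = 61.99 dB(A).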